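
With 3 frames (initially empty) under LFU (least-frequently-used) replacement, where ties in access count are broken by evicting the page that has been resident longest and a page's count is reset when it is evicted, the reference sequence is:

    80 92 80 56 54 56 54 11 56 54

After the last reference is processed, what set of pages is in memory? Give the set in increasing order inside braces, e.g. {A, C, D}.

{11, 54, 56}

80 → miss, frames [80]
92 → miss, frames [80, 92]
80 → hit
56 → miss, frames [80, 92, 56]
54 → miss, evict 92, frames [80, 56, 54]
56 → hit
54 → hit
11 → miss, evict 80, frames [56, 54, 11]
56 → hit
54 → hit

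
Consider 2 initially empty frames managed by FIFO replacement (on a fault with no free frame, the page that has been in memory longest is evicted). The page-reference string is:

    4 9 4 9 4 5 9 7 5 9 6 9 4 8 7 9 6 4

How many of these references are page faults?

12

4 -> miss, frames [4]
9 -> miss, frames [4, 9]
4 -> hit
9 -> hit
4 -> hit
5 -> miss, evict 4, frames [9, 5]
9 -> hit
7 -> miss, evict 9, frames [5, 7]
5 -> hit
9 -> miss, evict 5, frames [7, 9]
6 -> miss, evict 7, frames [9, 6]
9 -> hit
4 -> miss, evict 9, frames [6, 4]
8 -> miss, evict 6, frames [4, 8]
7 -> miss, evict 4, frames [8, 7]
9 -> miss, evict 8, frames [7, 9]
6 -> miss, evict 7, frames [9, 6]
4 -> miss, evict 9, frames [6, 4]
Page faults: 12.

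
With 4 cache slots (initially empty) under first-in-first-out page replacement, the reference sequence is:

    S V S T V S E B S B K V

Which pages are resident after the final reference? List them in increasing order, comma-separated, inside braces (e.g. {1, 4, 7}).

{B, K, S, V}

S -> fault, frames [S]
V -> fault, frames [S, V]
S -> hit
T -> fault, frames [S, V, T]
V -> hit
S -> hit
E -> fault, frames [S, V, T, E]
B -> fault, evict S, frames [V, T, E, B]
S -> fault, evict V, frames [T, E, B, S]
B -> hit
K -> fault, evict T, frames [E, B, S, K]
V -> fault, evict E, frames [B, S, K, V]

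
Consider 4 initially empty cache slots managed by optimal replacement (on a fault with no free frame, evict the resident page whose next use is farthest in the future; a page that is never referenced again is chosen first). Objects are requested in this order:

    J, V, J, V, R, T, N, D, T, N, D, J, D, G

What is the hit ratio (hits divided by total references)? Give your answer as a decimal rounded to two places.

0.50

J: fault, frames {J}
V: fault, frames {J,V}
J: hit
V: hit
R: fault, frames {J,V,R}
T: fault, frames {J,V,R,T}
N: fault, evict R, frames {J,V,T,N}
D: fault, evict V, frames {J,T,N,D}
T: hit
N: hit
D: hit
J: hit
D: hit
G: fault, evict D, frames {J,T,N,G}
Hits: 7 of 14 references → 7/14 = 0.5000.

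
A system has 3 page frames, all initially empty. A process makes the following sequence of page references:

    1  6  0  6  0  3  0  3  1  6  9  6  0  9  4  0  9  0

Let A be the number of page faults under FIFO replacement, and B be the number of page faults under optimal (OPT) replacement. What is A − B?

Under FIFO: F F F . . F . . F F F . F . F . . . → 9 faults.
Under OPT: F F F . . F . . . F F . . . F . . . → 7 faults.
A − B = 9 − 7 = 2.

2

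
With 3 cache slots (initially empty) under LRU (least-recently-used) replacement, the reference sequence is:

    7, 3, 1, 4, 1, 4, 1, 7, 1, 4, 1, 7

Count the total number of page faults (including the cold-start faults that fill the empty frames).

7: fault, frames [7]
3: fault, frames [7, 3]
1: fault, frames [7, 3, 1]
4: fault, evict 7, frames [3, 1, 4]
1: hit
4: hit
1: hit
7: fault, evict 3, frames [4, 1, 7]
1: hit
4: hit
1: hit
7: hit
Page faults: 5.

5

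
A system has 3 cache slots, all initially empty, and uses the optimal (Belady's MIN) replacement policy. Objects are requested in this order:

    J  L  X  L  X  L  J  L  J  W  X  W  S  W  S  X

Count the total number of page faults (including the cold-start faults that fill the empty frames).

5

J -> fault, frames (J)
L -> fault, frames (J L)
X -> fault, frames (J L X)
L -> hit
X -> hit
L -> hit
J -> hit
L -> hit
J -> hit
W -> fault, evict L, frames (J X W)
X -> hit
W -> hit
S -> fault, evict J, frames (X W S)
W -> hit
S -> hit
X -> hit
Page faults: 5.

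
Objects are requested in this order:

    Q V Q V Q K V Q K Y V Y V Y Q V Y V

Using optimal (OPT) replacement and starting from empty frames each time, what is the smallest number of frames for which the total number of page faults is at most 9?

2

f=1: 18 faults
f=2: 8 faults
f=3: 4 faults
f=4: 4 faults
Smallest f with faults ≤ 9 is 2.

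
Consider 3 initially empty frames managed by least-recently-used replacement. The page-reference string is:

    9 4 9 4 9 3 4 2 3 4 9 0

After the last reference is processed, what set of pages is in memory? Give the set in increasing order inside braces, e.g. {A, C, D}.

9: fault, frames (9)
4: fault, frames (9 4)
9: hit
4: hit
9: hit
3: fault, frames (4 9 3)
4: hit
2: fault, evict 9, frames (3 4 2)
3: hit
4: hit
9: fault, evict 2, frames (3 4 9)
0: fault, evict 3, frames (4 9 0)

{0, 4, 9}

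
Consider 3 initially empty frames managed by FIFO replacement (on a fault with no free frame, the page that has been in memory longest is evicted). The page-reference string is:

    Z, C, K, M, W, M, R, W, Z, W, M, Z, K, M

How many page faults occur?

Z -> fault, frames {Z}
C -> fault, frames {Z,C}
K -> fault, frames {Z,C,K}
M -> fault, evict Z, frames {C,K,M}
W -> fault, evict C, frames {K,M,W}
M -> hit
R -> fault, evict K, frames {M,W,R}
W -> hit
Z -> fault, evict M, frames {W,R,Z}
W -> hit
M -> fault, evict W, frames {R,Z,M}
Z -> hit
K -> fault, evict R, frames {Z,M,K}
M -> hit
Page faults: 9.

9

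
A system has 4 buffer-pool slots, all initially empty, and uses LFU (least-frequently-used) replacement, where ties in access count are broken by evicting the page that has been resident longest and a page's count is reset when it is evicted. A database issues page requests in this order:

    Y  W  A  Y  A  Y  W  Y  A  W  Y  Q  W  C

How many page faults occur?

5

Y: miss, frames [Y]
W: miss, frames [Y, W]
A: miss, frames [Y, W, A]
Y: hit
A: hit
Y: hit
W: hit
Y: hit
A: hit
W: hit
Y: hit
Q: miss, frames [Y, W, A, Q]
W: hit
C: miss, evict Q, frames [Y, W, A, C]
Page faults: 5.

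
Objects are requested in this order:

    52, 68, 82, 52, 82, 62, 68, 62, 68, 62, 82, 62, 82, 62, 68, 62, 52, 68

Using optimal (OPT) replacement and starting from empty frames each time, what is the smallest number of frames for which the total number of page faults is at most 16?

f=1: 18 faults
f=2: 8 faults
f=3: 5 faults
f=4: 4 faults
Smallest f with faults ≤ 16 is 2.

2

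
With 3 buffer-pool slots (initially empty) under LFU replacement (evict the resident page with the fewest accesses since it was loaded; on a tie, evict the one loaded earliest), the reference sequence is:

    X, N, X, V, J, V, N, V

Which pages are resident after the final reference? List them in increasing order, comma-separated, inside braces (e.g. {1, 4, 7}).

X -> fault, frames (X)
N -> fault, frames (X N)
X -> hit
V -> fault, frames (X N V)
J -> fault, evict N, frames (X V J)
V -> hit
N -> fault, evict J, frames (X V N)
V -> hit

{N, V, X}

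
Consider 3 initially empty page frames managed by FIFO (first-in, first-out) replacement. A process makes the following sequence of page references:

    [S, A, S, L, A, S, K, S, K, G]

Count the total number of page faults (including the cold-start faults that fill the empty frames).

6

S: fault, frames (S)
A: fault, frames (S A)
S: hit
L: fault, frames (S A L)
A: hit
S: hit
K: fault, evict S, frames (A L K)
S: fault, evict A, frames (L K S)
K: hit
G: fault, evict L, frames (K S G)
Page faults: 6.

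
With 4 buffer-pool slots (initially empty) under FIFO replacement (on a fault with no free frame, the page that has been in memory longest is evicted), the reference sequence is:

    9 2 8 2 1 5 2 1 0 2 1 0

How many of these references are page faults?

7

9 -> miss, frames (9)
2 -> miss, frames (9 2)
8 -> miss, frames (9 2 8)
2 -> hit
1 -> miss, frames (9 2 8 1)
5 -> miss, evict 9, frames (2 8 1 5)
2 -> hit
1 -> hit
0 -> miss, evict 2, frames (8 1 5 0)
2 -> miss, evict 8, frames (1 5 0 2)
1 -> hit
0 -> hit
Page faults: 7.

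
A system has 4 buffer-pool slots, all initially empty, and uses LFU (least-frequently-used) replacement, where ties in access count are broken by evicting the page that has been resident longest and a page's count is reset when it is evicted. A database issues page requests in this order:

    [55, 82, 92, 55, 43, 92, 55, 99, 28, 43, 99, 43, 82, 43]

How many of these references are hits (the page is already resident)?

5

55: miss, frames [55]
82: miss, frames [55, 82]
92: miss, frames [55, 82, 92]
55: hit
43: miss, frames [55, 82, 92, 43]
92: hit
55: hit
99: miss, evict 82, frames [55, 92, 43, 99]
28: miss, evict 43, frames [55, 92, 99, 28]
43: miss, evict 99, frames [55, 92, 28, 43]
99: miss, evict 28, frames [55, 92, 43, 99]
43: hit
82: miss, evict 99, frames [55, 92, 43, 82]
43: hit
Hits: 5.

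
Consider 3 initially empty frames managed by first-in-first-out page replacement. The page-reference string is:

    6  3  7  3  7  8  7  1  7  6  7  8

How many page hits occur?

4

6 -> miss, frames (6)
3 -> miss, frames (6 3)
7 -> miss, frames (6 3 7)
3 -> hit
7 -> hit
8 -> miss, evict 6, frames (3 7 8)
7 -> hit
1 -> miss, evict 3, frames (7 8 1)
7 -> hit
6 -> miss, evict 7, frames (8 1 6)
7 -> miss, evict 8, frames (1 6 7)
8 -> miss, evict 1, frames (6 7 8)
Hits: 4.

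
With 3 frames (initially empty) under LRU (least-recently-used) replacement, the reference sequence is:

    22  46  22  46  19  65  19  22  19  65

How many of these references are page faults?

22 → fault, frames {22}
46 → fault, frames {22,46}
22 → hit
46 → hit
19 → fault, frames {22,46,19}
65 → fault, evict 22, frames {46,19,65}
19 → hit
22 → fault, evict 46, frames {65,19,22}
19 → hit
65 → hit
Page faults: 5.

5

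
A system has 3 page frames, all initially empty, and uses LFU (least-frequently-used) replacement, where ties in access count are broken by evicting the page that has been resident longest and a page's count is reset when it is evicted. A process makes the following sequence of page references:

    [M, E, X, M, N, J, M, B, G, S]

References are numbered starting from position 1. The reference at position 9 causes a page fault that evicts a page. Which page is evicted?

J

pos 1: M -> miss, frames {M}
pos 2: E -> miss, frames {M,E}
pos 3: X -> miss, frames {M,E,X}
pos 4: M -> hit
pos 5: N -> miss, evict E, frames {M,X,N}
pos 6: J -> miss, evict X, frames {M,N,J}
pos 7: M -> hit
pos 8: B -> miss, evict N, frames {M,J,B}
pos 9: G -> miss, evict J, frames {M,B,G}
At position 9, page J is evicted.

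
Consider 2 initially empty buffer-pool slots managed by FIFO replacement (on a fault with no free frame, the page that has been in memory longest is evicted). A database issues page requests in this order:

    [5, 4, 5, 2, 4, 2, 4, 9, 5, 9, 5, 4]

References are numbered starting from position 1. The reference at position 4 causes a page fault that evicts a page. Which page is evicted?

5

pos 1: 5 → fault, frames [5]
pos 2: 4 → fault, frames [5, 4]
pos 3: 5 → hit
pos 4: 2 → fault, evict 5, frames [4, 2]
At position 4, page 5 is evicted.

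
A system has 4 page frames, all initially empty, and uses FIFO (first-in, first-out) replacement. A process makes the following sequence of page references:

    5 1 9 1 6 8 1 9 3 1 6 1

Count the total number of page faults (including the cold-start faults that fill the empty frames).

7

5 → fault, frames (5)
1 → fault, frames (5 1)
9 → fault, frames (5 1 9)
1 → hit
6 → fault, frames (5 1 9 6)
8 → fault, evict 5, frames (1 9 6 8)
1 → hit
9 → hit
3 → fault, evict 1, frames (9 6 8 3)
1 → fault, evict 9, frames (6 8 3 1)
6 → hit
1 → hit
Page faults: 7.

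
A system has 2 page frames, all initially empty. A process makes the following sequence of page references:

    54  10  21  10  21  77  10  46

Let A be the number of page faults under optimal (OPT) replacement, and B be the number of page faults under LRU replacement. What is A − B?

-1

Under OPT: F F F . . F . F → 5 faults.
Under LRU: F F F . . F F F → 6 faults.
A − B = 5 − 6 = -1.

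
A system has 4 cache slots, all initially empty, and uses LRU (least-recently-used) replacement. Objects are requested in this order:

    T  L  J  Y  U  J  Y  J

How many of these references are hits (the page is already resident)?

3

T → fault, frames [T]
L → fault, frames [T, L]
J → fault, frames [T, L, J]
Y → fault, frames [T, L, J, Y]
U → fault, evict T, frames [L, J, Y, U]
J → hit
Y → hit
J → hit
Hits: 3.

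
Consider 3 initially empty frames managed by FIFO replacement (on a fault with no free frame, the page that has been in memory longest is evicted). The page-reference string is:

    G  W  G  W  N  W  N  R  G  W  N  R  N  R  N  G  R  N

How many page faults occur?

G: miss, frames {G}
W: miss, frames {G,W}
G: hit
W: hit
N: miss, frames {G,W,N}
W: hit
N: hit
R: miss, evict G, frames {W,N,R}
G: miss, evict W, frames {N,R,G}
W: miss, evict N, frames {R,G,W}
N: miss, evict R, frames {G,W,N}
R: miss, evict G, frames {W,N,R}
N: hit
R: hit
N: hit
G: miss, evict W, frames {N,R,G}
R: hit
N: hit
Page faults: 9.

9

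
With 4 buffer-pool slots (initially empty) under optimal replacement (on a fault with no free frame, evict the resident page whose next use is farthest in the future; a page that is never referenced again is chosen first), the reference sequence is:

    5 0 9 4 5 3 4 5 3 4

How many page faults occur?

5: fault, frames (5)
0: fault, frames (5 0)
9: fault, frames (5 0 9)
4: fault, frames (5 0 9 4)
5: hit
3: fault, evict 9, frames (5 0 4 3)
4: hit
5: hit
3: hit
4: hit
Page faults: 5.

5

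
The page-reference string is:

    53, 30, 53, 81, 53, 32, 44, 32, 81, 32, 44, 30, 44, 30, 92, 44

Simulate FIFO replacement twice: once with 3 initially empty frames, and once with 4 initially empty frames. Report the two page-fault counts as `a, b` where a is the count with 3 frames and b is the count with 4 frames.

7, 6

3 frames: F F . F . F F . . . . F . . F . → 7 faults.
4 frames: F F . F . F F . . . . . . . F . → 6 faults.
6 < 7: adding a frame reduced faults, as is typical.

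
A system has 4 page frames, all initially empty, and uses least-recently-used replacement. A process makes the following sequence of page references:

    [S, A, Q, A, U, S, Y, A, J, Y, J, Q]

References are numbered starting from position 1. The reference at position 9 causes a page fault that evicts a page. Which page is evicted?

pos 1: S → miss, frames {S}
pos 2: A → miss, frames {S,A}
pos 3: Q → miss, frames {S,A,Q}
pos 4: A → hit
pos 5: U → miss, frames {S,Q,A,U}
pos 6: S → hit
pos 7: Y → miss, evict Q, frames {A,U,S,Y}
pos 8: A → hit
pos 9: J → miss, evict U, frames {S,Y,A,J}
At position 9, page U is evicted.

U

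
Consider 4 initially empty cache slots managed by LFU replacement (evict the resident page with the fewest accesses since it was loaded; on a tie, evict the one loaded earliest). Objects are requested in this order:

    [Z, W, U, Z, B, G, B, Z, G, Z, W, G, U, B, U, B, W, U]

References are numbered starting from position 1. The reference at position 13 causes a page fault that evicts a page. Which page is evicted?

W

pos 1: Z -> miss, frames (Z)
pos 2: W -> miss, frames (Z W)
pos 3: U -> miss, frames (Z W U)
pos 4: Z -> hit
pos 5: B -> miss, frames (Z W U B)
pos 6: G -> miss, evict W, frames (Z U B G)
pos 7: B -> hit
pos 8: Z -> hit
pos 9: G -> hit
pos 10: Z -> hit
pos 11: W -> miss, evict U, frames (Z B G W)
pos 12: G -> hit
pos 13: U -> miss, evict W, frames (Z B G U)
At position 13, page W is evicted.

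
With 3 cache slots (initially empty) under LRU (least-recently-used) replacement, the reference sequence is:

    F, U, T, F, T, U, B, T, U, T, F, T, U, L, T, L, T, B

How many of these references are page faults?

F -> miss, frames [F]
U -> miss, frames [F, U]
T -> miss, frames [F, U, T]
F -> hit
T -> hit
U -> hit
B -> miss, evict F, frames [T, U, B]
T -> hit
U -> hit
T -> hit
F -> miss, evict B, frames [U, T, F]
T -> hit
U -> hit
L -> miss, evict F, frames [T, U, L]
T -> hit
L -> hit
T -> hit
B -> miss, evict U, frames [L, T, B]
Page faults: 7.

7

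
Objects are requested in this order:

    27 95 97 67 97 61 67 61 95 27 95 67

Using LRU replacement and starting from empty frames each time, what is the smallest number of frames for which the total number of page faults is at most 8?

3

f=1: 12 faults
f=2: 9 faults
f=3: 8 faults
f=4: 6 faults
f=5: 5 faults
Smallest f with faults ≤ 8 is 3.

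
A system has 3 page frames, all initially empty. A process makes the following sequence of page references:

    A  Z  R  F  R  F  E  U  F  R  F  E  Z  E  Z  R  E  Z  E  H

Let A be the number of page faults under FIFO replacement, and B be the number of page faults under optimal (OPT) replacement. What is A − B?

Under FIFO: F F F F . . F F . F F F F . . F . . . F → 12 faults.
Under OPT: F F F F . . F F . . . F F . . . . . . F → 9 faults.
A − B = 12 − 9 = 3.

3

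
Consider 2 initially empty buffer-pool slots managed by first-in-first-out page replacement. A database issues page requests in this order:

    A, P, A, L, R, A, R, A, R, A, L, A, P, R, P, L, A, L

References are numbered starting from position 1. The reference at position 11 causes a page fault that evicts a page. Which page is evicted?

R

pos 1: A → miss, frames (A)
pos 2: P → miss, frames (A P)
pos 3: A → hit
pos 4: L → miss, evict A, frames (P L)
pos 5: R → miss, evict P, frames (L R)
pos 6: A → miss, evict L, frames (R A)
pos 7: R → hit
pos 8: A → hit
pos 9: R → hit
pos 10: A → hit
pos 11: L → miss, evict R, frames (A L)
At position 11, page R is evicted.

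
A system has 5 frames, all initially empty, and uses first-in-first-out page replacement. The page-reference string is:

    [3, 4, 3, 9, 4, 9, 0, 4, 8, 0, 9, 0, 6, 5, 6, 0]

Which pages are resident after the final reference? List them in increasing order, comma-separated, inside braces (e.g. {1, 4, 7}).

{0, 5, 6, 8, 9}

3 -> fault, frames (3)
4 -> fault, frames (3 4)
3 -> hit
9 -> fault, frames (3 4 9)
4 -> hit
9 -> hit
0 -> fault, frames (3 4 9 0)
4 -> hit
8 -> fault, frames (3 4 9 0 8)
0 -> hit
9 -> hit
0 -> hit
6 -> fault, evict 3, frames (4 9 0 8 6)
5 -> fault, evict 4, frames (9 0 8 6 5)
6 -> hit
0 -> hit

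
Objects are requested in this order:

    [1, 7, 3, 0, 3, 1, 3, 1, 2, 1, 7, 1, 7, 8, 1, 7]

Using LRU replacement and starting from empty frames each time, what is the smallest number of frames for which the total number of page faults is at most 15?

2

f=1: 16 faults
f=2: 10 faults
f=3: 8 faults
f=4: 7 faults
f=5: 6 faults
f=6: 6 faults
Smallest f with faults ≤ 15 is 2.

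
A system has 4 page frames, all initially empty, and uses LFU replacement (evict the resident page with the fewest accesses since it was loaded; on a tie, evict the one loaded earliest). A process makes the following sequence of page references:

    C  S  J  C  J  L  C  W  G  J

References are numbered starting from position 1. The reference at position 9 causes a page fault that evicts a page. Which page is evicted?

L

pos 1: C → fault, frames {C}
pos 2: S → fault, frames {C,S}
pos 3: J → fault, frames {C,S,J}
pos 4: C → hit
pos 5: J → hit
pos 6: L → fault, frames {C,S,J,L}
pos 7: C → hit
pos 8: W → fault, evict S, frames {C,J,L,W}
pos 9: G → fault, evict L, frames {C,J,W,G}
At position 9, page L is evicted.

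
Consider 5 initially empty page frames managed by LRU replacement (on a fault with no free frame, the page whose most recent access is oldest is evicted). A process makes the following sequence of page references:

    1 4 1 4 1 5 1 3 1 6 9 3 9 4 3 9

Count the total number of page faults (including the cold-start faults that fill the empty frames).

1: miss, frames {1}
4: miss, frames {1,4}
1: hit
4: hit
1: hit
5: miss, frames {4,1,5}
1: hit
3: miss, frames {4,5,1,3}
1: hit
6: miss, frames {4,5,3,1,6}
9: miss, evict 4, frames {5,3,1,6,9}
3: hit
9: hit
4: miss, evict 5, frames {1,6,3,9,4}
3: hit
9: hit
Page faults: 7.

7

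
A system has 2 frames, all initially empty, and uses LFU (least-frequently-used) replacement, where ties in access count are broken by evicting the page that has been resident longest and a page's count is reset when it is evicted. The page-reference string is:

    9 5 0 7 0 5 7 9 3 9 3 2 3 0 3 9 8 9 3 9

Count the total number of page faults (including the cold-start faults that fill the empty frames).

9: fault, frames (9)
5: fault, frames (9 5)
0: fault, evict 9, frames (5 0)
7: fault, evict 5, frames (0 7)
0: hit
5: fault, evict 7, frames (0 5)
7: fault, evict 5, frames (0 7)
9: fault, evict 7, frames (0 9)
3: fault, evict 9, frames (0 3)
9: fault, evict 3, frames (0 9)
3: fault, evict 9, frames (0 3)
2: fault, evict 3, frames (0 2)
3: fault, evict 2, frames (0 3)
0: hit
3: hit
9: fault, evict 3, frames (0 9)
8: fault, evict 9, frames (0 8)
9: fault, evict 8, frames (0 9)
3: fault, evict 9, frames (0 3)
9: fault, evict 3, frames (0 9)
Page faults: 17.

17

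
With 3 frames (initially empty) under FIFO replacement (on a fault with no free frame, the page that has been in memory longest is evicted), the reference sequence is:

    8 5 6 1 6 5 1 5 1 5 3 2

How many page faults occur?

6

8 → miss, frames [8]
5 → miss, frames [8, 5]
6 → miss, frames [8, 5, 6]
1 → miss, evict 8, frames [5, 6, 1]
6 → hit
5 → hit
1 → hit
5 → hit
1 → hit
5 → hit
3 → miss, evict 5, frames [6, 1, 3]
2 → miss, evict 6, frames [1, 3, 2]
Page faults: 6.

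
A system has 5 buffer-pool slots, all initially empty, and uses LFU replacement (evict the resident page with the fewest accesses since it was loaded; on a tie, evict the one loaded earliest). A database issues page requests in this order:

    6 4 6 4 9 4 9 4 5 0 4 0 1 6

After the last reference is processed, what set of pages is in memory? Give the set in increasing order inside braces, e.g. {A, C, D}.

{0, 1, 4, 6, 9}

6: miss, frames (6)
4: miss, frames (6 4)
6: hit
4: hit
9: miss, frames (6 4 9)
4: hit
9: hit
4: hit
5: miss, frames (6 4 9 5)
0: miss, frames (6 4 9 5 0)
4: hit
0: hit
1: miss, evict 5, frames (6 4 9 0 1)
6: hit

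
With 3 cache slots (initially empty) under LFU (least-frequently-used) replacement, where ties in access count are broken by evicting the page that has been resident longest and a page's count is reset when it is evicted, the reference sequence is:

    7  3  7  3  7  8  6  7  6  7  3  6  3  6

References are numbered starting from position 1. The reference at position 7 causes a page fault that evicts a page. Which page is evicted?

pos 1: 7 → fault, frames {7}
pos 2: 3 → fault, frames {7,3}
pos 3: 7 → hit
pos 4: 3 → hit
pos 5: 7 → hit
pos 6: 8 → fault, frames {7,3,8}
pos 7: 6 → fault, evict 8, frames {7,3,6}
At position 7, page 8 is evicted.

8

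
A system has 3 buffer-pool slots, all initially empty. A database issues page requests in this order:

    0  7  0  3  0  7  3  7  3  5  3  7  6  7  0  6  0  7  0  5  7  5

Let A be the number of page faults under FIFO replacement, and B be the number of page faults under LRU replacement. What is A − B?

1

Under FIFO: F F . F . . . . . F . . F F F . . . . F . . → 8 faults.
Under LRU: F F . F . . . . . F . . F . F . . . . F . . → 7 faults.
A − B = 8 − 7 = 1.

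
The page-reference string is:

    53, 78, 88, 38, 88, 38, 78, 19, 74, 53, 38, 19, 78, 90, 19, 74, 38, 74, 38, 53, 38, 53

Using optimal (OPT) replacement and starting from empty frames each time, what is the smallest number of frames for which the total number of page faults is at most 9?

f=1: 22 faults
f=2: 14 faults
f=3: 11 faults
f=4: 9 faults
f=5: 7 faults
f=6: 7 faults
f=7: 7 faults
Smallest f with faults ≤ 9 is 4.

4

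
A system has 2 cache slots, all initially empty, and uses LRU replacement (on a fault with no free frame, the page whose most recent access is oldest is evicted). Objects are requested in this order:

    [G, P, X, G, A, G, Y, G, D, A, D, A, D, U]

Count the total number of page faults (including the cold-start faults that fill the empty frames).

9

G → fault, frames (G)
P → fault, frames (G P)
X → fault, evict G, frames (P X)
G → fault, evict P, frames (X G)
A → fault, evict X, frames (G A)
G → hit
Y → fault, evict A, frames (G Y)
G → hit
D → fault, evict Y, frames (G D)
A → fault, evict G, frames (D A)
D → hit
A → hit
D → hit
U → fault, evict A, frames (D U)
Page faults: 9.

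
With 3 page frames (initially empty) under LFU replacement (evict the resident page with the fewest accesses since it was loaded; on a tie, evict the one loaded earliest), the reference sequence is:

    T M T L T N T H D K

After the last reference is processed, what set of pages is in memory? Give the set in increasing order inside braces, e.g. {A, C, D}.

{D, K, T}

T: miss, frames {T}
M: miss, frames {T,M}
T: hit
L: miss, frames {T,M,L}
T: hit
N: miss, evict M, frames {T,L,N}
T: hit
H: miss, evict L, frames {T,N,H}
D: miss, evict N, frames {T,H,D}
K: miss, evict H, frames {T,D,K}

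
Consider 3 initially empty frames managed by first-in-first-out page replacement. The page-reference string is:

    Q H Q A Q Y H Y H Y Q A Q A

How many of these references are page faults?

5

Q -> miss, frames (Q)
H -> miss, frames (Q H)
Q -> hit
A -> miss, frames (Q H A)
Q -> hit
Y -> miss, evict Q, frames (H A Y)
H -> hit
Y -> hit
H -> hit
Y -> hit
Q -> miss, evict H, frames (A Y Q)
A -> hit
Q -> hit
A -> hit
Page faults: 5.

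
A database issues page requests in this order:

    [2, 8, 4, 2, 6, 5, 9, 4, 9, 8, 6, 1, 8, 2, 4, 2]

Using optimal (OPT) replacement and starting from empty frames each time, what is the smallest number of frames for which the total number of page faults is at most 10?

f=1: 16 faults
f=2: 11 faults
f=3: 9 faults
f=4: 8 faults
f=5: 7 faults
f=6: 7 faults
f=7: 7 faults
Smallest f with faults ≤ 10 is 3.

3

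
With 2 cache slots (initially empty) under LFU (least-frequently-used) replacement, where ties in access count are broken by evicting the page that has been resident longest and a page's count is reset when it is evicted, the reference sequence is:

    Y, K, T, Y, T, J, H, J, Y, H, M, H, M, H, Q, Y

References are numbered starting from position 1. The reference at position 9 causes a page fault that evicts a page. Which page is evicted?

pos 1: Y: miss, frames {Y}
pos 2: K: miss, frames {Y,K}
pos 3: T: miss, evict Y, frames {K,T}
pos 4: Y: miss, evict K, frames {T,Y}
pos 5: T: hit
pos 6: J: miss, evict Y, frames {T,J}
pos 7: H: miss, evict J, frames {T,H}
pos 8: J: miss, evict H, frames {T,J}
pos 9: Y: miss, evict J, frames {T,Y}
At position 9, page J is evicted.

J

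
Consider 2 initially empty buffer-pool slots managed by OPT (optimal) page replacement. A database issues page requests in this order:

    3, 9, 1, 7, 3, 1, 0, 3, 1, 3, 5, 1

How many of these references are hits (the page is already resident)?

3 -> fault, frames [3]
9 -> fault, frames [3, 9]
1 -> fault, evict 9, frames [3, 1]
7 -> fault, evict 1, frames [3, 7]
3 -> hit
1 -> fault, evict 7, frames [3, 1]
0 -> fault, evict 1, frames [3, 0]
3 -> hit
1 -> fault, evict 0, frames [3, 1]
3 -> hit
5 -> fault, evict 3, frames [1, 5]
1 -> hit
Hits: 4.

4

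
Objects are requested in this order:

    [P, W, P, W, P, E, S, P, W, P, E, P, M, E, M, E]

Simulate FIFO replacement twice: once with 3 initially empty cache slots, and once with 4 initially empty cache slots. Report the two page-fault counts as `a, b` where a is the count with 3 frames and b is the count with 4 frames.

3 frames: F F . . . F F F F . F . F . . . → 8 faults.
4 frames: F F . . . F F . . . . . F . . . → 5 faults.
5 < 8: adding a frame reduced faults, as is typical.

8, 5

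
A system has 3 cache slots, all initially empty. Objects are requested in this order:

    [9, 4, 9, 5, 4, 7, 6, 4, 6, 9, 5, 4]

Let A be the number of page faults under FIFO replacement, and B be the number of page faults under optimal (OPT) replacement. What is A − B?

2

Under FIFO: F F . F . F F F . F F . → 8 faults.
Under OPT: F F . F . F F . . . F . → 6 faults.
A − B = 8 − 6 = 2.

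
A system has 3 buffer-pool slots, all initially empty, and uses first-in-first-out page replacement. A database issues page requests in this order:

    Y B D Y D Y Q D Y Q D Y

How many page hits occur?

Y: miss, frames [Y]
B: miss, frames [Y, B]
D: miss, frames [Y, B, D]
Y: hit
D: hit
Y: hit
Q: miss, evict Y, frames [B, D, Q]
D: hit
Y: miss, evict B, frames [D, Q, Y]
Q: hit
D: hit
Y: hit
Hits: 7.

7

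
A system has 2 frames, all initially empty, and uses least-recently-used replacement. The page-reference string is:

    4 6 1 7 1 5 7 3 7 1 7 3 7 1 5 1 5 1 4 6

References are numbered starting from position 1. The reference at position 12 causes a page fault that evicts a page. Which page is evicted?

pos 1: 4 -> fault, frames {4}
pos 2: 6 -> fault, frames {4,6}
pos 3: 1 -> fault, evict 4, frames {6,1}
pos 4: 7 -> fault, evict 6, frames {1,7}
pos 5: 1 -> hit
pos 6: 5 -> fault, evict 7, frames {1,5}
pos 7: 7 -> fault, evict 1, frames {5,7}
pos 8: 3 -> fault, evict 5, frames {7,3}
pos 9: 7 -> hit
pos 10: 1 -> fault, evict 3, frames {7,1}
pos 11: 7 -> hit
pos 12: 3 -> fault, evict 1, frames {7,3}
At position 12, page 1 is evicted.

1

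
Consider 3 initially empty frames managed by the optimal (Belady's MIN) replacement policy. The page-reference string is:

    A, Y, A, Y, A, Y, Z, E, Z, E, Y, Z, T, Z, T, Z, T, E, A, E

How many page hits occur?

14

A → fault, frames (A)
Y → fault, frames (A Y)
A → hit
Y → hit
A → hit
Y → hit
Z → fault, frames (A Y Z)
E → fault, evict A, frames (Y Z E)
Z → hit
E → hit
Y → hit
Z → hit
T → fault, evict Y, frames (Z E T)
Z → hit
T → hit
Z → hit
T → hit
E → hit
A → fault, evict T, frames (Z E A)
E → hit
Hits: 14.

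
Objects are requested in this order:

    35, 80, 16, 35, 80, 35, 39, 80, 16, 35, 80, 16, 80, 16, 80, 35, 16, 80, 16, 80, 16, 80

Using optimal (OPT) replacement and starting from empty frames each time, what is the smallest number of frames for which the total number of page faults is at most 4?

f=1: 22 faults
f=2: 10 faults
f=3: 5 faults
f=4: 4 faults
Smallest f with faults ≤ 4 is 4.

4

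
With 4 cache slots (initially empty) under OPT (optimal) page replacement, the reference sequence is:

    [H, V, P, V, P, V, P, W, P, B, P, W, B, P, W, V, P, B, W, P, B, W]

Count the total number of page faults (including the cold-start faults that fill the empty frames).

H → fault, frames {H}
V → fault, frames {H,V}
P → fault, frames {H,V,P}
V → hit
P → hit
V → hit
P → hit
W → fault, frames {H,V,P,W}
P → hit
B → fault, evict H, frames {V,P,W,B}
P → hit
W → hit
B → hit
P → hit
W → hit
V → hit
P → hit
B → hit
W → hit
P → hit
B → hit
W → hit
Page faults: 5.

5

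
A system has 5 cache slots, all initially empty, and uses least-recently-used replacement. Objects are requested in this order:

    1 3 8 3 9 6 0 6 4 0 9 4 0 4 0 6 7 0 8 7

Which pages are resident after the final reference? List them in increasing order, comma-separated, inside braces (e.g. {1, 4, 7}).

1: miss, frames {1}
3: miss, frames {1,3}
8: miss, frames {1,3,8}
3: hit
9: miss, frames {1,8,3,9}
6: miss, frames {1,8,3,9,6}
0: miss, evict 1, frames {8,3,9,6,0}
6: hit
4: miss, evict 8, frames {3,9,0,6,4}
0: hit
9: hit
4: hit
0: hit
4: hit
0: hit
6: hit
7: miss, evict 3, frames {9,4,0,6,7}
0: hit
8: miss, evict 9, frames {4,6,7,0,8}
7: hit

{0, 4, 6, 7, 8}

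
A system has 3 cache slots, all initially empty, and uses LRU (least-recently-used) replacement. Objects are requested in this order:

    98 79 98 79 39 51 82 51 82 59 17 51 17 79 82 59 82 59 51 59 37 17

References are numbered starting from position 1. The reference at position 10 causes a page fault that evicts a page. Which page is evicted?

pos 1: 98 -> fault, frames (98)
pos 2: 79 -> fault, frames (98 79)
pos 3: 98 -> hit
pos 4: 79 -> hit
pos 5: 39 -> fault, frames (98 79 39)
pos 6: 51 -> fault, evict 98, frames (79 39 51)
pos 7: 82 -> fault, evict 79, frames (39 51 82)
pos 8: 51 -> hit
pos 9: 82 -> hit
pos 10: 59 -> fault, evict 39, frames (51 82 59)
At position 10, page 39 is evicted.

39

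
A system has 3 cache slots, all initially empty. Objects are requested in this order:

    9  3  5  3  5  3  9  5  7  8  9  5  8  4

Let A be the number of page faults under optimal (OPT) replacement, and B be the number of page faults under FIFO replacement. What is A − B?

Under OPT: F F F . . . . . F F . . . F → 6 faults.
Under FIFO: F F F . . . . . F F F F . F → 8 faults.
A − B = 6 − 8 = -2.

-2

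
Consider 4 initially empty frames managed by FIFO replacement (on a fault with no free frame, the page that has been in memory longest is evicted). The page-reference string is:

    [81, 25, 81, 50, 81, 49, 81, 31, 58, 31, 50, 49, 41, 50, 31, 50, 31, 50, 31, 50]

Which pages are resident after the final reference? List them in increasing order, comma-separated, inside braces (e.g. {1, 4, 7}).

{31, 41, 50, 58}

81 → fault, frames (81)
25 → fault, frames (81 25)
81 → hit
50 → fault, frames (81 25 50)
81 → hit
49 → fault, frames (81 25 50 49)
81 → hit
31 → fault, evict 81, frames (25 50 49 31)
58 → fault, evict 25, frames (50 49 31 58)
31 → hit
50 → hit
49 → hit
41 → fault, evict 50, frames (49 31 58 41)
50 → fault, evict 49, frames (31 58 41 50)
31 → hit
50 → hit
31 → hit
50 → hit
31 → hit
50 → hit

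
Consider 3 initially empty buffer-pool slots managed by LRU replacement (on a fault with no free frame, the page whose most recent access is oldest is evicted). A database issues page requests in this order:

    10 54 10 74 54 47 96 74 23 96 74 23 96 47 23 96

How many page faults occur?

8

10 → miss, frames [10]
54 → miss, frames [10, 54]
10 → hit
74 → miss, frames [54, 10, 74]
54 → hit
47 → miss, evict 10, frames [74, 54, 47]
96 → miss, evict 74, frames [54, 47, 96]
74 → miss, evict 54, frames [47, 96, 74]
23 → miss, evict 47, frames [96, 74, 23]
96 → hit
74 → hit
23 → hit
96 → hit
47 → miss, evict 74, frames [23, 96, 47]
23 → hit
96 → hit
Page faults: 8.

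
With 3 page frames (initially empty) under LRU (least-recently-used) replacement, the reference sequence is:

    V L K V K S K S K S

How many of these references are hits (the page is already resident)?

6

V: fault, frames (V)
L: fault, frames (V L)
K: fault, frames (V L K)
V: hit
K: hit
S: fault, evict L, frames (V K S)
K: hit
S: hit
K: hit
S: hit
Hits: 6.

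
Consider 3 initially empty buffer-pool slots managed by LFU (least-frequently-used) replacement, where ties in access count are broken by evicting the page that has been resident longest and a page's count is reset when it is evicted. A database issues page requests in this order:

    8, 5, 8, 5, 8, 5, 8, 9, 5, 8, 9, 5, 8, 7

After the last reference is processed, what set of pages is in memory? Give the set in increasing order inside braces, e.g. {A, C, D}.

8: miss, frames (8)
5: miss, frames (8 5)
8: hit
5: hit
8: hit
5: hit
8: hit
9: miss, frames (8 5 9)
5: hit
8: hit
9: hit
5: hit
8: hit
7: miss, evict 9, frames (8 5 7)

{5, 7, 8}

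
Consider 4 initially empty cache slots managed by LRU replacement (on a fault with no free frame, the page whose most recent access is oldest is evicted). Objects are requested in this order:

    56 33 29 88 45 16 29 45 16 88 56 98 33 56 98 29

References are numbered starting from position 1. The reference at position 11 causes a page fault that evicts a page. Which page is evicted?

29

pos 1: 56 -> fault, frames [56]
pos 2: 33 -> fault, frames [56, 33]
pos 3: 29 -> fault, frames [56, 33, 29]
pos 4: 88 -> fault, frames [56, 33, 29, 88]
pos 5: 45 -> fault, evict 56, frames [33, 29, 88, 45]
pos 6: 16 -> fault, evict 33, frames [29, 88, 45, 16]
pos 7: 29 -> hit
pos 8: 45 -> hit
pos 9: 16 -> hit
pos 10: 88 -> hit
pos 11: 56 -> fault, evict 29, frames [45, 16, 88, 56]
At position 11, page 29 is evicted.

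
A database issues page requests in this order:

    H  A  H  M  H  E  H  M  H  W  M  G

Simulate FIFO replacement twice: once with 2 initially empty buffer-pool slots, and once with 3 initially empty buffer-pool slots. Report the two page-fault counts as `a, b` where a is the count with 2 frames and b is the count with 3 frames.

2 frames: F F . F F F . F F F F F → 10 faults.
3 frames: F F . F . F F . . F F F → 8 faults.
8 < 10: adding a frame reduced faults, as is typical.

10, 8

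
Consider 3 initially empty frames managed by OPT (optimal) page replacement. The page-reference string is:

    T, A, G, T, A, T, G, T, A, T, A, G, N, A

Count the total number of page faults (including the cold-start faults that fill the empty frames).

4

T → miss, frames [T]
A → miss, frames [T, A]
G → miss, frames [T, A, G]
T → hit
A → hit
T → hit
G → hit
T → hit
A → hit
T → hit
A → hit
G → hit
N → miss, evict G, frames [T, A, N]
A → hit
Page faults: 4.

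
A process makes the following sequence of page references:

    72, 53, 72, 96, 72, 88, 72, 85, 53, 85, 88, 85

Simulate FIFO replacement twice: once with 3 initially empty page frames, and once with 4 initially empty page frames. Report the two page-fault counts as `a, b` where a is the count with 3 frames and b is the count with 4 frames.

3 frames: F F . F . F F F F . F . → 8 faults.
4 frames: F F . F . F . F . . . . → 5 faults.
5 < 8: adding a frame reduced faults, as is typical.

8, 5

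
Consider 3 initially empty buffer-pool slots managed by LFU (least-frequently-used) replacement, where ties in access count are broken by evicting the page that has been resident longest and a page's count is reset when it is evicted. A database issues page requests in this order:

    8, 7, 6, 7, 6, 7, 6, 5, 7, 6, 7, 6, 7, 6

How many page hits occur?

10

8 -> miss, frames [8]
7 -> miss, frames [8, 7]
6 -> miss, frames [8, 7, 6]
7 -> hit
6 -> hit
7 -> hit
6 -> hit
5 -> miss, evict 8, frames [7, 6, 5]
7 -> hit
6 -> hit
7 -> hit
6 -> hit
7 -> hit
6 -> hit
Hits: 10.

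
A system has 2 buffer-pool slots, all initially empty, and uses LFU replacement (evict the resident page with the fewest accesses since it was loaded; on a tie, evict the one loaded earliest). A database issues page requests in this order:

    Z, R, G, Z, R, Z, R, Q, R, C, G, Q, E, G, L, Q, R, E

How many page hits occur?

4

Z: miss, frames {Z}
R: miss, frames {Z,R}
G: miss, evict Z, frames {R,G}
Z: miss, evict R, frames {G,Z}
R: miss, evict G, frames {Z,R}
Z: hit
R: hit
Q: miss, evict Z, frames {R,Q}
R: hit
C: miss, evict Q, frames {R,C}
G: miss, evict C, frames {R,G}
Q: miss, evict G, frames {R,Q}
E: miss, evict Q, frames {R,E}
G: miss, evict E, frames {R,G}
L: miss, evict G, frames {R,L}
Q: miss, evict L, frames {R,Q}
R: hit
E: miss, evict Q, frames {R,E}
Hits: 4.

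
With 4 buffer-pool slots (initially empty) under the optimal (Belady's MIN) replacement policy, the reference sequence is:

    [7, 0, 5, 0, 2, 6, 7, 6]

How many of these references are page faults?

7 → miss, frames [7]
0 → miss, frames [7, 0]
5 → miss, frames [7, 0, 5]
0 → hit
2 → miss, frames [7, 0, 5, 2]
6 → miss, evict 2, frames [7, 0, 5, 6]
7 → hit
6 → hit
Page faults: 5.

5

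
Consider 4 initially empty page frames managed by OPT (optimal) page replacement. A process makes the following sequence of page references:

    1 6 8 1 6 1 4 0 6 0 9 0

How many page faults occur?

6

1 → miss, frames {1}
6 → miss, frames {1,6}
8 → miss, frames {1,6,8}
1 → hit
6 → hit
1 → hit
4 → miss, frames {1,6,8,4}
0 → miss, evict 4, frames {1,6,8,0}
6 → hit
0 → hit
9 → miss, evict 8, frames {1,6,0,9}
0 → hit
Page faults: 6.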